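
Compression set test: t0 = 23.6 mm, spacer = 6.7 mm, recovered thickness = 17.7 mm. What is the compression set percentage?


CS = (t0 - recovered) / (t0 - ts) * 100
= (23.6 - 17.7) / (23.6 - 6.7) * 100
= 5.9 / 16.9 * 100
= 34.9%

34.9%


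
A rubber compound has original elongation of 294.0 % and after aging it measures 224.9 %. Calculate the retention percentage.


Retention = aged / original * 100
= 224.9 / 294.0 * 100
= 76.5%

76.5%


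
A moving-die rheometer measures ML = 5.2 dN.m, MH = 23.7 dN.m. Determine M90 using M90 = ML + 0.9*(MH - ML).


M90 = ML + 0.9 * (MH - ML)
M90 = 5.2 + 0.9 * (23.7 - 5.2)
M90 = 5.2 + 0.9 * 18.5
M90 = 21.85 dN.m

21.85 dN.m


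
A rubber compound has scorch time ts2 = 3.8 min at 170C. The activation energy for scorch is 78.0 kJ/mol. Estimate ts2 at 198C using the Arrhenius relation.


Convert temperatures: T1 = 170 + 273.15 = 443.15 K, T2 = 198 + 273.15 = 471.15 K
ts2_new = 3.8 * exp(78000 / 8.314 * (1/471.15 - 1/443.15))
1/T2 - 1/T1 = -1.3411e-04
ts2_new = 1.08 min

1.08 min


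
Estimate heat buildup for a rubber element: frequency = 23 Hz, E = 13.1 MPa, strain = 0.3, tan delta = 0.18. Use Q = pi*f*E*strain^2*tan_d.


Q = pi * f * E * strain^2 * tan_d
= pi * 23 * 13.1 * 0.3^2 * 0.18
= pi * 23 * 13.1 * 0.0900 * 0.18
= 15.3343

Q = 15.3343


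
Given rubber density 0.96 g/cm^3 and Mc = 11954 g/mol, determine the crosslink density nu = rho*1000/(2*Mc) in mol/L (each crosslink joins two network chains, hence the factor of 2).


nu = rho * 1000 / (2 * Mc)
nu = 0.96 * 1000 / (2 * 11954)
nu = 960.0 / 23908
nu = 0.0402 mol/L

0.0402 mol/L


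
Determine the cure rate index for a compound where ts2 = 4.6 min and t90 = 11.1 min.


CRI = 100 / (t90 - ts2)
= 100 / (11.1 - 4.6)
= 100 / 6.5
= 15.38 min^-1

15.38 min^-1


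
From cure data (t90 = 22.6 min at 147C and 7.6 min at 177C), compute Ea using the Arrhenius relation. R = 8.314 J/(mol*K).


T1 = 420.15 K, T2 = 450.15 K
1/T1 - 1/T2 = 1.5862e-04
ln(t1/t2) = ln(22.6/7.6) = 1.0898
Ea = 8.314 * 1.0898 / 1.5862e-04 = 57121.2697 J/mol
Ea = 57.12 kJ/mol

57.12 kJ/mol


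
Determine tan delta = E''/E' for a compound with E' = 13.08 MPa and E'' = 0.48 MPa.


tan delta = E'' / E'
= 0.48 / 13.08
= 0.0367

tan delta = 0.0367


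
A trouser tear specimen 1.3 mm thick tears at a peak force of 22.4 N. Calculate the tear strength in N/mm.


Tear strength = force / thickness
= 22.4 / 1.3
= 17.23 N/mm

17.23 N/mm


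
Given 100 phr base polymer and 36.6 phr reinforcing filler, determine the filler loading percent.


Filler % = filler / (rubber + filler) * 100
= 36.6 / (100 + 36.6) * 100
= 36.6 / 136.6 * 100
= 26.79%

26.79%


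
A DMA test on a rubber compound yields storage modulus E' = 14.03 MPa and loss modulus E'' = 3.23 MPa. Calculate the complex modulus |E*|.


|E*| = sqrt(E'^2 + E''^2)
= sqrt(14.03^2 + 3.23^2)
= sqrt(196.8409 + 10.4329)
= 14.397 MPa

14.397 MPa


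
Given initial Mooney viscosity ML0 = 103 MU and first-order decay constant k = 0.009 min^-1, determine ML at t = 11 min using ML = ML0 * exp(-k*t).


ML = ML0 * exp(-k * t)
ML = 103 * exp(-0.009 * 11)
ML = 103 * 0.9057
ML = 93.29 MU

93.29 MU


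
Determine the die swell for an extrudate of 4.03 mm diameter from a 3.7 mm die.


Die swell ratio = D_extrudate / D_die
= 4.03 / 3.7
= 1.089

Die swell = 1.089


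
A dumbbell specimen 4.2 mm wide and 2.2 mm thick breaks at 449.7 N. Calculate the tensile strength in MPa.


Area = width * thickness = 4.2 * 2.2 = 9.24 mm^2
TS = force / area = 449.7 / 9.24 = 48.67 MPa

48.67 MPa


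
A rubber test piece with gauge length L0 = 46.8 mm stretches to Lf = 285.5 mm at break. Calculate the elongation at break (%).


Elongation = (Lf - L0) / L0 * 100
= (285.5 - 46.8) / 46.8 * 100
= 238.7 / 46.8 * 100
= 510.0%

510.0%


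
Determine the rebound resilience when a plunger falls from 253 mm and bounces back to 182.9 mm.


Resilience = h_rebound / h_drop * 100
= 182.9 / 253 * 100
= 72.3%

72.3%


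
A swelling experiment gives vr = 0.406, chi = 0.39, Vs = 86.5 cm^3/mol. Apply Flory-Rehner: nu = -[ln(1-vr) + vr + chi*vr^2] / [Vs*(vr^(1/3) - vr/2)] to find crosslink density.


ln(1 - vr) = ln(1 - 0.406) = -0.5209
Numerator = -((-0.5209) + 0.406 + 0.39 * 0.406^2) = 0.0506
Denominator = 86.5 * (0.406^(1/3) - 0.406/2) = 46.4913
nu = 0.0506 / 46.4913 = 0.0011 mol/cm^3

0.0011 mol/cm^3


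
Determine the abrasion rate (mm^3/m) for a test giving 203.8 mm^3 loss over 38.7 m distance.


Rate = volume_loss / distance
= 203.8 / 38.7
= 5.266 mm^3/m

5.266 mm^3/m


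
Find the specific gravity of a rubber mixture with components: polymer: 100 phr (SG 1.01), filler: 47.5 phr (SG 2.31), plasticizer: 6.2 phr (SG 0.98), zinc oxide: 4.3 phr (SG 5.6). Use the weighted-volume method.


Sum of weights = 158.0
Volume contributions:
  polymer: 100/1.01 = 99.0099
  filler: 47.5/2.31 = 20.5628
  plasticizer: 6.2/0.98 = 6.3265
  zinc oxide: 4.3/5.6 = 0.7679
Sum of volumes = 126.6671
SG = 158.0 / 126.6671 = 1.247

SG = 1.247


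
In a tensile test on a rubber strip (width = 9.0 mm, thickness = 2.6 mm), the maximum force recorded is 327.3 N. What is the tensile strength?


Area = width * thickness = 9.0 * 2.6 = 23.4 mm^2
TS = force / area = 327.3 / 23.4 = 13.99 MPa

13.99 MPa


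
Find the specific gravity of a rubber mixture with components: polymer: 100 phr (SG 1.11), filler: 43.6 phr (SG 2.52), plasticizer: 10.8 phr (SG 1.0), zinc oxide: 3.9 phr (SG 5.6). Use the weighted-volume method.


Sum of weights = 158.3
Volume contributions:
  polymer: 100/1.11 = 90.0901
  filler: 43.6/2.52 = 17.3016
  plasticizer: 10.8/1.0 = 10.8000
  zinc oxide: 3.9/5.6 = 0.6964
Sum of volumes = 118.8881
SG = 158.3 / 118.8881 = 1.332

SG = 1.332


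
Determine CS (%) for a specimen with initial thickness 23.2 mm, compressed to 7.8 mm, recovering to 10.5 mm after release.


CS = (t0 - recovered) / (t0 - ts) * 100
= (23.2 - 10.5) / (23.2 - 7.8) * 100
= 12.7 / 15.4 * 100
= 82.5%

82.5%


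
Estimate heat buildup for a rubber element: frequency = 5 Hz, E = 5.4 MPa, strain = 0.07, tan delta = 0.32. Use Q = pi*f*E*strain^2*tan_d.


Q = pi * f * E * strain^2 * tan_d
= pi * 5 * 5.4 * 0.07^2 * 0.32
= pi * 5 * 5.4 * 0.0049 * 0.32
= 0.1330

Q = 0.1330


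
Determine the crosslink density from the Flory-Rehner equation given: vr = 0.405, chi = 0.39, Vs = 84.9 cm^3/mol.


ln(1 - vr) = ln(1 - 0.405) = -0.5192
Numerator = -((-0.5192) + 0.405 + 0.39 * 0.405^2) = 0.0502
Denominator = 84.9 * (0.405^(1/3) - 0.405/2) = 45.6222
nu = 0.0502 / 45.6222 = 0.0011 mol/cm^3

0.0011 mol/cm^3


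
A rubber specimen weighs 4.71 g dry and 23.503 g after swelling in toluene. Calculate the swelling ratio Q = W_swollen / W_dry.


Q = W_swollen / W_dry
Q = 23.503 / 4.71
Q = 4.99

Q = 4.99


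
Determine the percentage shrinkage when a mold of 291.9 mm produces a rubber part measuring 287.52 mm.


Shrinkage = (mold - part) / mold * 100
= (291.9 - 287.52) / 291.9 * 100
= 4.38 / 291.9 * 100
= 1.5%

1.5%


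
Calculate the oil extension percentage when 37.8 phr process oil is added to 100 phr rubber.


Oil % = oil / (100 + oil) * 100
= 37.8 / (100 + 37.8) * 100
= 37.8 / 137.8 * 100
= 27.43%

27.43%


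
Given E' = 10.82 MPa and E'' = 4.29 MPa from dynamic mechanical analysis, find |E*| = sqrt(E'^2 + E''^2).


|E*| = sqrt(E'^2 + E''^2)
= sqrt(10.82^2 + 4.29^2)
= sqrt(117.0724 + 18.4041)
= 11.639 MPa

11.639 MPa


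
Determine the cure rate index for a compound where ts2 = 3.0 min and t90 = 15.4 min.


CRI = 100 / (t90 - ts2)
= 100 / (15.4 - 3.0)
= 100 / 12.4
= 8.06 min^-1

8.06 min^-1


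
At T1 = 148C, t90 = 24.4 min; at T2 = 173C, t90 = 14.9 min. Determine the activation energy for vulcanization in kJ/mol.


T1 = 421.15 K, T2 = 446.15 K
1/T1 - 1/T2 = 1.3305e-04
ln(t1/t2) = ln(24.4/14.9) = 0.4932
Ea = 8.314 * 0.4932 / 1.3305e-04 = 30819.8189 J/mol
Ea = 30.82 kJ/mol

30.82 kJ/mol


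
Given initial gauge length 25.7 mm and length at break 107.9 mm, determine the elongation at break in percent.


Elongation = (Lf - L0) / L0 * 100
= (107.9 - 25.7) / 25.7 * 100
= 82.2 / 25.7 * 100
= 319.8%

319.8%


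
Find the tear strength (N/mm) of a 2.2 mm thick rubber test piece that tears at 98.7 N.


Tear strength = force / thickness
= 98.7 / 2.2
= 44.86 N/mm

44.86 N/mm


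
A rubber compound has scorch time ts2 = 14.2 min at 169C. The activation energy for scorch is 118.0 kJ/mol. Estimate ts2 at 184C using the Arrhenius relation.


Convert temperatures: T1 = 169 + 273.15 = 442.15 K, T2 = 184 + 273.15 = 457.15 K
ts2_new = 14.2 * exp(118000 / 8.314 * (1/457.15 - 1/442.15))
1/T2 - 1/T1 = -7.4210e-05
ts2_new = 4.95 min

4.95 min


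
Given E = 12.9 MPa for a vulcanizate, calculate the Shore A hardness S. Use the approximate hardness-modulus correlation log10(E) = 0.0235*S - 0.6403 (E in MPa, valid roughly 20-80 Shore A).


log10(E) = 0.0235*S - 0.6403  =>  S = (log10(E) + 0.6403) / 0.0235
log10(12.9) = 1.110590
S = (1.110590 + 0.6403) / 0.0235 = 1.750890 / 0.0235
S = 74.5

Shore A = 74.5


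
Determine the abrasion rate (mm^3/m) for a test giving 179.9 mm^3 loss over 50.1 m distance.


Rate = volume_loss / distance
= 179.9 / 50.1
= 3.591 mm^3/m

3.591 mm^3/m


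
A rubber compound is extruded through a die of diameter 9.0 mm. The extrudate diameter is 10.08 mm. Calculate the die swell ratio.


Die swell ratio = D_extrudate / D_die
= 10.08 / 9.0
= 1.12

Die swell = 1.12


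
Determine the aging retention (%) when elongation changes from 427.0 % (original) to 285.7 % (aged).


Retention = aged / original * 100
= 285.7 / 427.0 * 100
= 66.9%

66.9%


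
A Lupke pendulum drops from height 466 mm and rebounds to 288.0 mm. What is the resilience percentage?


Resilience = h_rebound / h_drop * 100
= 288.0 / 466 * 100
= 61.8%

61.8%


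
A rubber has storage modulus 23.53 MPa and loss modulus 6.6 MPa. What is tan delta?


tan delta = E'' / E'
= 6.6 / 23.53
= 0.2805

tan delta = 0.2805


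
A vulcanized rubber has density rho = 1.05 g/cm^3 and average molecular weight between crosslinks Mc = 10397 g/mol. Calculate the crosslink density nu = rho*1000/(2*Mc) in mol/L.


nu = rho * 1000 / (2 * Mc)
nu = 1.05 * 1000 / (2 * 10397)
nu = 1050.0 / 20794
nu = 0.0505 mol/L

0.0505 mol/L


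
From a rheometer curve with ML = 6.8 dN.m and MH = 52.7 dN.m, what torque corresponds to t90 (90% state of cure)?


M90 = ML + 0.9 * (MH - ML)
M90 = 6.8 + 0.9 * (52.7 - 6.8)
M90 = 6.8 + 0.9 * 45.9
M90 = 48.11 dN.m

48.11 dN.m


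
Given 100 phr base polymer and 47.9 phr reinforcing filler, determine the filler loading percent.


Filler % = filler / (rubber + filler) * 100
= 47.9 / (100 + 47.9) * 100
= 47.9 / 147.9 * 100
= 32.39%

32.39%


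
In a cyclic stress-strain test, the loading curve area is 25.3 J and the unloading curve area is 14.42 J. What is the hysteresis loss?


Hysteresis loss = loading - unloading
= 25.3 - 14.42
= 10.88 J

10.88 J


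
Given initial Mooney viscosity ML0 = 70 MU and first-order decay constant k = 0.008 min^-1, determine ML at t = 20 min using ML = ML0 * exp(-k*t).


ML = ML0 * exp(-k * t)
ML = 70 * exp(-0.008 * 20)
ML = 70 * 0.8521
ML = 59.65 MU

59.65 MU


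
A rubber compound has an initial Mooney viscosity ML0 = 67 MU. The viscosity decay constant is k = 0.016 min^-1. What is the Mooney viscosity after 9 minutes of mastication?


ML = ML0 * exp(-k * t)
ML = 67 * exp(-0.016 * 9)
ML = 67 * 0.8659
ML = 58.01 MU

58.01 MU


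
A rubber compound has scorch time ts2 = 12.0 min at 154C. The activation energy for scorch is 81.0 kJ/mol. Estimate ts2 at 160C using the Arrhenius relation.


Convert temperatures: T1 = 154 + 273.15 = 427.15 K, T2 = 160 + 273.15 = 433.15 K
ts2_new = 12.0 * exp(81000 / 8.314 * (1/433.15 - 1/427.15))
1/T2 - 1/T1 = -3.2429e-05
ts2_new = 8.75 min

8.75 min


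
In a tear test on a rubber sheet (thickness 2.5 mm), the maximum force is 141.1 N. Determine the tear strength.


Tear strength = force / thickness
= 141.1 / 2.5
= 56.44 N/mm

56.44 N/mm


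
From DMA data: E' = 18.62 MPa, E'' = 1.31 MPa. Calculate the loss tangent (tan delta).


tan delta = E'' / E'
= 1.31 / 18.62
= 0.0704

tan delta = 0.0704


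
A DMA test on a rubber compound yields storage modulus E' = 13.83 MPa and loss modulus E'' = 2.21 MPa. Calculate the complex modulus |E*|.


|E*| = sqrt(E'^2 + E''^2)
= sqrt(13.83^2 + 2.21^2)
= sqrt(191.2689 + 4.8841)
= 14.005 MPa

14.005 MPa


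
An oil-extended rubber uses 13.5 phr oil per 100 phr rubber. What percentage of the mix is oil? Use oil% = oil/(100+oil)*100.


Oil % = oil / (100 + oil) * 100
= 13.5 / (100 + 13.5) * 100
= 13.5 / 113.5 * 100
= 11.89%

11.89%


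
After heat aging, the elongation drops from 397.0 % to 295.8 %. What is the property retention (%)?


Retention = aged / original * 100
= 295.8 / 397.0 * 100
= 74.5%

74.5%


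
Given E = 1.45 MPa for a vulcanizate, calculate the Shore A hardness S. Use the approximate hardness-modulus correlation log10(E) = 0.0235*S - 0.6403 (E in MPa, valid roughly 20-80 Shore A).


log10(E) = 0.0235*S - 0.6403  =>  S = (log10(E) + 0.6403) / 0.0235
log10(1.45) = 0.161368
S = (0.161368 + 0.6403) / 0.0235 = 0.801668 / 0.0235
S = 34.1

Shore A = 34.1


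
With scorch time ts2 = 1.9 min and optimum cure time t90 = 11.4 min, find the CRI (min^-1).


CRI = 100 / (t90 - ts2)
= 100 / (11.4 - 1.9)
= 100 / 9.5
= 10.53 min^-1

10.53 min^-1


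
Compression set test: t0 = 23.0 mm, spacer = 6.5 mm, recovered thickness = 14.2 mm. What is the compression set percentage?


CS = (t0 - recovered) / (t0 - ts) * 100
= (23.0 - 14.2) / (23.0 - 6.5) * 100
= 8.8 / 16.5 * 100
= 53.3%

53.3%


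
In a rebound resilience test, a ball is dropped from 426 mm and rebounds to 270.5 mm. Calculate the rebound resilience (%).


Resilience = h_rebound / h_drop * 100
= 270.5 / 426 * 100
= 63.5%

63.5%


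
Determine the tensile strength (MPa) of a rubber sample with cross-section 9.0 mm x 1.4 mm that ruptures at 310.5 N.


Area = width * thickness = 9.0 * 1.4 = 12.6 mm^2
TS = force / area = 310.5 / 12.6 = 24.64 MPa

24.64 MPa


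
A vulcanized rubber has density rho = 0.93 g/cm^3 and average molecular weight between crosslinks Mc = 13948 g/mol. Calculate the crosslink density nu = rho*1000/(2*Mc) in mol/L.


nu = rho * 1000 / (2 * Mc)
nu = 0.93 * 1000 / (2 * 13948)
nu = 930.0 / 27896
nu = 0.0333 mol/L

0.0333 mol/L


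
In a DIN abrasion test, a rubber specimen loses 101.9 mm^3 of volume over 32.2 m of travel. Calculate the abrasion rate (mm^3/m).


Rate = volume_loss / distance
= 101.9 / 32.2
= 3.165 mm^3/m

3.165 mm^3/m


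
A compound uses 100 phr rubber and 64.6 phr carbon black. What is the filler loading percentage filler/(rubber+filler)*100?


Filler % = filler / (rubber + filler) * 100
= 64.6 / (100 + 64.6) * 100
= 64.6 / 164.6 * 100
= 39.25%

39.25%


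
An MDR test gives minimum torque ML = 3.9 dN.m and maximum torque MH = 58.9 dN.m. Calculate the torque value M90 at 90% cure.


M90 = ML + 0.9 * (MH - ML)
M90 = 3.9 + 0.9 * (58.9 - 3.9)
M90 = 3.9 + 0.9 * 55.0
M90 = 53.4 dN.m

53.4 dN.m


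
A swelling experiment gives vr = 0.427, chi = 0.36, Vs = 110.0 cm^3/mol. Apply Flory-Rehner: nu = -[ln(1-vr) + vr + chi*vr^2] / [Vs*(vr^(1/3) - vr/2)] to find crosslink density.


ln(1 - vr) = ln(1 - 0.427) = -0.5569
Numerator = -((-0.5569) + 0.427 + 0.36 * 0.427^2) = 0.0642
Denominator = 110.0 * (0.427^(1/3) - 0.427/2) = 59.3477
nu = 0.0642 / 59.3477 = 0.0011 mol/cm^3

0.0011 mol/cm^3


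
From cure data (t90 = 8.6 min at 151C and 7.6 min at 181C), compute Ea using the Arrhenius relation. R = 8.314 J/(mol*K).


T1 = 424.15 K, T2 = 454.15 K
1/T1 - 1/T2 = 1.5574e-04
ln(t1/t2) = ln(8.6/7.6) = 0.1236
Ea = 8.314 * 0.1236 / 1.5574e-04 = 6598.9534 J/mol
Ea = 6.6 kJ/mol

6.6 kJ/mol


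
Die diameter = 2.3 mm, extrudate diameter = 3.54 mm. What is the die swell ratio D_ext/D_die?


Die swell ratio = D_extrudate / D_die
= 3.54 / 2.3
= 1.539

Die swell = 1.539


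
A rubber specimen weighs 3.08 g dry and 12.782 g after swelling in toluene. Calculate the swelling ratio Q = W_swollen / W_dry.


Q = W_swollen / W_dry
Q = 12.782 / 3.08
Q = 4.15

Q = 4.15


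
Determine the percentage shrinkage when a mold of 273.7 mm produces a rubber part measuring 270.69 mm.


Shrinkage = (mold - part) / mold * 100
= (273.7 - 270.69) / 273.7 * 100
= 3.01 / 273.7 * 100
= 1.1%

1.1%


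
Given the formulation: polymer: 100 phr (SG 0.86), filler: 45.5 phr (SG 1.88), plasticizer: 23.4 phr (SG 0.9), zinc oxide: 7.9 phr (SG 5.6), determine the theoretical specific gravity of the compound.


Sum of weights = 176.8
Volume contributions:
  polymer: 100/0.86 = 116.2791
  filler: 45.5/1.88 = 24.2021
  plasticizer: 23.4/0.9 = 26.0000
  zinc oxide: 7.9/5.6 = 1.4107
Sum of volumes = 167.8919
SG = 176.8 / 167.8919 = 1.053

SG = 1.053


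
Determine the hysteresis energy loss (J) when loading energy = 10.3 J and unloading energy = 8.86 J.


Hysteresis loss = loading - unloading
= 10.3 - 8.86
= 1.44 J

1.44 J


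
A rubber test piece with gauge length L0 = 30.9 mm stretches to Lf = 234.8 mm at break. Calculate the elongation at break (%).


Elongation = (Lf - L0) / L0 * 100
= (234.8 - 30.9) / 30.9 * 100
= 203.9 / 30.9 * 100
= 659.9%

659.9%


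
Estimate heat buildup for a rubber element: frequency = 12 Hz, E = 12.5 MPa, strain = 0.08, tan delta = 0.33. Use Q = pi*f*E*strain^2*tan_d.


Q = pi * f * E * strain^2 * tan_d
= pi * 12 * 12.5 * 0.08^2 * 0.33
= pi * 12 * 12.5 * 0.0064 * 0.33
= 0.9953

Q = 0.9953


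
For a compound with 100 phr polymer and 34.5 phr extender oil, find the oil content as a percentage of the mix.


Oil % = oil / (100 + oil) * 100
= 34.5 / (100 + 34.5) * 100
= 34.5 / 134.5 * 100
= 25.65%

25.65%


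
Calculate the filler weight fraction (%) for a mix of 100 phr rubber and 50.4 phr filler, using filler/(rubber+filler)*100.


Filler % = filler / (rubber + filler) * 100
= 50.4 / (100 + 50.4) * 100
= 50.4 / 150.4 * 100
= 33.51%

33.51%


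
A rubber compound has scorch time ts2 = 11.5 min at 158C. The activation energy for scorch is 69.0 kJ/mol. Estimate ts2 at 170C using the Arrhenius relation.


Convert temperatures: T1 = 158 + 273.15 = 431.15 K, T2 = 170 + 273.15 = 443.15 K
ts2_new = 11.5 * exp(69000 / 8.314 * (1/443.15 - 1/431.15))
1/T2 - 1/T1 = -6.2806e-05
ts2_new = 6.83 min

6.83 min


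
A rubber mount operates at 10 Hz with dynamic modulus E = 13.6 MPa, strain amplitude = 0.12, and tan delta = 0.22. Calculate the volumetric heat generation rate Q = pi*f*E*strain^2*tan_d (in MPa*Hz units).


Q = pi * f * E * strain^2 * tan_d
= pi * 10 * 13.6 * 0.12^2 * 0.22
= pi * 10 * 13.6 * 0.0144 * 0.22
= 1.3535

Q = 1.3535


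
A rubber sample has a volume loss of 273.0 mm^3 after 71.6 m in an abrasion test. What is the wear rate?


Rate = volume_loss / distance
= 273.0 / 71.6
= 3.813 mm^3/m

3.813 mm^3/m


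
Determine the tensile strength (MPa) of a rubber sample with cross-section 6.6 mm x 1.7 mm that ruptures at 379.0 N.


Area = width * thickness = 6.6 * 1.7 = 11.22 mm^2
TS = force / area = 379.0 / 11.22 = 33.78 MPa

33.78 MPa


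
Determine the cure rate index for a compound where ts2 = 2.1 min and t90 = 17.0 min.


CRI = 100 / (t90 - ts2)
= 100 / (17.0 - 2.1)
= 100 / 14.9
= 6.71 min^-1

6.71 min^-1


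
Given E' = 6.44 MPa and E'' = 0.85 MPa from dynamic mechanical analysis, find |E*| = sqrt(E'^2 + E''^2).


|E*| = sqrt(E'^2 + E''^2)
= sqrt(6.44^2 + 0.85^2)
= sqrt(41.4736 + 0.7225)
= 6.496 MPa

6.496 MPa


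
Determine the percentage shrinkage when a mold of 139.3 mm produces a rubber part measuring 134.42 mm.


Shrinkage = (mold - part) / mold * 100
= (139.3 - 134.42) / 139.3 * 100
= 4.88 / 139.3 * 100
= 3.5%

3.5%


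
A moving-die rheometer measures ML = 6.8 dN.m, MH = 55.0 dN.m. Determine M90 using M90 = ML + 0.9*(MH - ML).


M90 = ML + 0.9 * (MH - ML)
M90 = 6.8 + 0.9 * (55.0 - 6.8)
M90 = 6.8 + 0.9 * 48.2
M90 = 50.18 dN.m

50.18 dN.m


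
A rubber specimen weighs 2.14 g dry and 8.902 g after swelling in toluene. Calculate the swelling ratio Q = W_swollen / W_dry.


Q = W_swollen / W_dry
Q = 8.902 / 2.14
Q = 4.16

Q = 4.16


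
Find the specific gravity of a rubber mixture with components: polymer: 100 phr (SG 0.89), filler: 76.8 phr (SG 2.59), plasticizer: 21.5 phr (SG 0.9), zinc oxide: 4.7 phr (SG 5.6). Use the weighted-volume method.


Sum of weights = 203.0
Volume contributions:
  polymer: 100/0.89 = 112.3596
  filler: 76.8/2.59 = 29.6525
  plasticizer: 21.5/0.9 = 23.8889
  zinc oxide: 4.7/5.6 = 0.8393
Sum of volumes = 166.7402
SG = 203.0 / 166.7402 = 1.217

SG = 1.217


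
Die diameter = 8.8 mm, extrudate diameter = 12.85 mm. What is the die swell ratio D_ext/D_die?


Die swell ratio = D_extrudate / D_die
= 12.85 / 8.8
= 1.46

Die swell = 1.46


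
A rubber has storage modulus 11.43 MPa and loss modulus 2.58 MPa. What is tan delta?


tan delta = E'' / E'
= 2.58 / 11.43
= 0.2257

tan delta = 0.2257


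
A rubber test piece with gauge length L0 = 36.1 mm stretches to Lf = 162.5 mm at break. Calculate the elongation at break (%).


Elongation = (Lf - L0) / L0 * 100
= (162.5 - 36.1) / 36.1 * 100
= 126.4 / 36.1 * 100
= 350.1%

350.1%


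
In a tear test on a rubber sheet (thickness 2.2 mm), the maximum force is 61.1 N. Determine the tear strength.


Tear strength = force / thickness
= 61.1 / 2.2
= 27.77 N/mm

27.77 N/mm


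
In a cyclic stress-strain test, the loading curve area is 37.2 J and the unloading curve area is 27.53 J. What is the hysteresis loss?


Hysteresis loss = loading - unloading
= 37.2 - 27.53
= 9.67 J

9.67 J


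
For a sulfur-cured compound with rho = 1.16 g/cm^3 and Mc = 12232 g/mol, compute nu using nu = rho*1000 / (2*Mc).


nu = rho * 1000 / (2 * Mc)
nu = 1.16 * 1000 / (2 * 12232)
nu = 1160.0 / 24464
nu = 0.0474 mol/L

0.0474 mol/L


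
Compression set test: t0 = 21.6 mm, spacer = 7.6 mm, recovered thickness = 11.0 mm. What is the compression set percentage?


CS = (t0 - recovered) / (t0 - ts) * 100
= (21.6 - 11.0) / (21.6 - 7.6) * 100
= 10.6 / 14.0 * 100
= 75.7%

75.7%


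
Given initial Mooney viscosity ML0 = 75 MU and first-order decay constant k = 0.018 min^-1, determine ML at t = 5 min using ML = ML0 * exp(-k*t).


ML = ML0 * exp(-k * t)
ML = 75 * exp(-0.018 * 5)
ML = 75 * 0.9139
ML = 68.54 MU

68.54 MU


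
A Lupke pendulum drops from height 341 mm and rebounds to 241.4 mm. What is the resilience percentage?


Resilience = h_rebound / h_drop * 100
= 241.4 / 341 * 100
= 70.8%

70.8%


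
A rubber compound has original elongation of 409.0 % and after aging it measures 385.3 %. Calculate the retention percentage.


Retention = aged / original * 100
= 385.3 / 409.0 * 100
= 94.2%

94.2%


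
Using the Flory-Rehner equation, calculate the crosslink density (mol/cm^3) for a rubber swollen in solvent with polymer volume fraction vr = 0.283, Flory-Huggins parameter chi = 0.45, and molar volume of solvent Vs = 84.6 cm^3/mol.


ln(1 - vr) = ln(1 - 0.283) = -0.3327
Numerator = -((-0.3327) + 0.283 + 0.45 * 0.283^2) = 0.0136
Denominator = 84.6 * (0.283^(1/3) - 0.283/2) = 43.5725
nu = 0.0136 / 43.5725 = 3.1303e-04 mol/cm^3

3.1303e-04 mol/cm^3


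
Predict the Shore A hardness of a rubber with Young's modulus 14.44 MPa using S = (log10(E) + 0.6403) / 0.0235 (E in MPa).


log10(E) = 0.0235*S - 0.6403  =>  S = (log10(E) + 0.6403) / 0.0235
log10(14.44) = 1.159567
S = (1.159567 + 0.6403) / 0.0235 = 1.799867 / 0.0235
S = 76.6

Shore A = 76.6


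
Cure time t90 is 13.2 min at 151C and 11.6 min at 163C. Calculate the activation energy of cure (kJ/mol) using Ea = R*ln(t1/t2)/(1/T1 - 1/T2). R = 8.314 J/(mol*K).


T1 = 424.15 K, T2 = 436.15 K
1/T1 - 1/T2 = 6.4867e-05
ln(t1/t2) = ln(13.2/11.6) = 0.1292
Ea = 8.314 * 0.1292 / 6.4867e-05 = 16560.9814 J/mol
Ea = 16.56 kJ/mol

16.56 kJ/mol


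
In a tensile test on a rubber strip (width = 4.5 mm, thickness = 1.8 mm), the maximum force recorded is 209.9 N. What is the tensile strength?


Area = width * thickness = 4.5 * 1.8 = 8.1 mm^2
TS = force / area = 209.9 / 8.1 = 25.91 MPa

25.91 MPa


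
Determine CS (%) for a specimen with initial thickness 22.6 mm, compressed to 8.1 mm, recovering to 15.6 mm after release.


CS = (t0 - recovered) / (t0 - ts) * 100
= (22.6 - 15.6) / (22.6 - 8.1) * 100
= 7.0 / 14.5 * 100
= 48.3%

48.3%


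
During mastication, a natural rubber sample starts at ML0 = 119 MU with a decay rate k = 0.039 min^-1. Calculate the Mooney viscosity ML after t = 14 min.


ML = ML0 * exp(-k * t)
ML = 119 * exp(-0.039 * 14)
ML = 119 * 0.5793
ML = 68.93 MU

68.93 MU


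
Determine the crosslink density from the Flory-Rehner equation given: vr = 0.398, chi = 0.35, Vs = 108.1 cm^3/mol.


ln(1 - vr) = ln(1 - 0.398) = -0.5075
Numerator = -((-0.5075) + 0.398 + 0.35 * 0.398^2) = 0.0541
Denominator = 108.1 * (0.398^(1/3) - 0.398/2) = 58.0039
nu = 0.0541 / 58.0039 = 9.3194e-04 mol/cm^3

9.3194e-04 mol/cm^3


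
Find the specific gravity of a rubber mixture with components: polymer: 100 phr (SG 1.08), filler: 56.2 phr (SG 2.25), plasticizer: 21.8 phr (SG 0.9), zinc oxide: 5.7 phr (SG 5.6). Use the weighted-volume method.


Sum of weights = 183.7
Volume contributions:
  polymer: 100/1.08 = 92.5926
  filler: 56.2/2.25 = 24.9778
  plasticizer: 21.8/0.9 = 24.2222
  zinc oxide: 5.7/5.6 = 1.0179
Sum of volumes = 142.8104
SG = 183.7 / 142.8104 = 1.286

SG = 1.286


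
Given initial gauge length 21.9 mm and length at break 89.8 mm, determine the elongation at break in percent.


Elongation = (Lf - L0) / L0 * 100
= (89.8 - 21.9) / 21.9 * 100
= 67.9 / 21.9 * 100
= 310.0%

310.0%


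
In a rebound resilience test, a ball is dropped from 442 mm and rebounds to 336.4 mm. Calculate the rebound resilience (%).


Resilience = h_rebound / h_drop * 100
= 336.4 / 442 * 100
= 76.1%

76.1%


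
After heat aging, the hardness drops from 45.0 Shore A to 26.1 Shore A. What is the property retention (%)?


Retention = aged / original * 100
= 26.1 / 45.0 * 100
= 58.0%

58.0%


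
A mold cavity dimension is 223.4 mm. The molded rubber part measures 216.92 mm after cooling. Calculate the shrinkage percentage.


Shrinkage = (mold - part) / mold * 100
= (223.4 - 216.92) / 223.4 * 100
= 6.48 / 223.4 * 100
= 2.9%

2.9%


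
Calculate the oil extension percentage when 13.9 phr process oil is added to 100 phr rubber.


Oil % = oil / (100 + oil) * 100
= 13.9 / (100 + 13.9) * 100
= 13.9 / 113.9 * 100
= 12.2%

12.2%


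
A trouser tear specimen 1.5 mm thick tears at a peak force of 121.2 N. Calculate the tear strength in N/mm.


Tear strength = force / thickness
= 121.2 / 1.5
= 80.8 N/mm

80.8 N/mm


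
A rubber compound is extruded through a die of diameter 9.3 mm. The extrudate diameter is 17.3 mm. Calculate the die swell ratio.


Die swell ratio = D_extrudate / D_die
= 17.3 / 9.3
= 1.86

Die swell = 1.86


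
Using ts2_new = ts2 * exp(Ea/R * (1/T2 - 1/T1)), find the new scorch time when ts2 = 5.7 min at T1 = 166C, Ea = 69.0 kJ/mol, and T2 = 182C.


Convert temperatures: T1 = 166 + 273.15 = 439.15 K, T2 = 182 + 273.15 = 455.15 K
ts2_new = 5.7 * exp(69000 / 8.314 * (1/455.15 - 1/439.15))
1/T2 - 1/T1 = -8.0048e-05
ts2_new = 2.93 min

2.93 min


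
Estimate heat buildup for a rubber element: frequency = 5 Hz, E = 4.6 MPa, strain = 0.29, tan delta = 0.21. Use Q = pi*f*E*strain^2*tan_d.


Q = pi * f * E * strain^2 * tan_d
= pi * 5 * 4.6 * 0.29^2 * 0.21
= pi * 5 * 4.6 * 0.0841 * 0.21
= 1.2761

Q = 1.2761


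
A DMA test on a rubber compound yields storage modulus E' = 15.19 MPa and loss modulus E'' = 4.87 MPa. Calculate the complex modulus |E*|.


|E*| = sqrt(E'^2 + E''^2)
= sqrt(15.19^2 + 4.87^2)
= sqrt(230.7361 + 23.7169)
= 15.952 MPa

15.952 MPa


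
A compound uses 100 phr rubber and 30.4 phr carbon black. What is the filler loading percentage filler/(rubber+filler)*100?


Filler % = filler / (rubber + filler) * 100
= 30.4 / (100 + 30.4) * 100
= 30.4 / 130.4 * 100
= 23.31%

23.31%


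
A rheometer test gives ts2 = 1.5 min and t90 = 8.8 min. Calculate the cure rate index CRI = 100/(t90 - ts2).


CRI = 100 / (t90 - ts2)
= 100 / (8.8 - 1.5)
= 100 / 7.3
= 13.7 min^-1

13.7 min^-1


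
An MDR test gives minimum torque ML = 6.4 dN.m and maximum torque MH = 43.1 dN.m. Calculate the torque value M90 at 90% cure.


M90 = ML + 0.9 * (MH - ML)
M90 = 6.4 + 0.9 * (43.1 - 6.4)
M90 = 6.4 + 0.9 * 36.7
M90 = 39.43 dN.m

39.43 dN.m


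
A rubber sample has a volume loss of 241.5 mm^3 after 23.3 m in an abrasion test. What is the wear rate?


Rate = volume_loss / distance
= 241.5 / 23.3
= 10.365 mm^3/m

10.365 mm^3/m


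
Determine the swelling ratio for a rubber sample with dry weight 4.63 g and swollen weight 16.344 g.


Q = W_swollen / W_dry
Q = 16.344 / 4.63
Q = 3.53

Q = 3.53


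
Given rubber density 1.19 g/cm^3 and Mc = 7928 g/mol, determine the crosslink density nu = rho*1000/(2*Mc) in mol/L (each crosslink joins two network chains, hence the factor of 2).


nu = rho * 1000 / (2 * Mc)
nu = 1.19 * 1000 / (2 * 7928)
nu = 1190.0 / 15856
nu = 0.0751 mol/L

0.0751 mol/L


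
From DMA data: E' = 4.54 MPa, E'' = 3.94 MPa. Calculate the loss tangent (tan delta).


tan delta = E'' / E'
= 3.94 / 4.54
= 0.8678

tan delta = 0.8678


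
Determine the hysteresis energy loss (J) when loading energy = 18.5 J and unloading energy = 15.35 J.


Hysteresis loss = loading - unloading
= 18.5 - 15.35
= 3.15 J

3.15 J


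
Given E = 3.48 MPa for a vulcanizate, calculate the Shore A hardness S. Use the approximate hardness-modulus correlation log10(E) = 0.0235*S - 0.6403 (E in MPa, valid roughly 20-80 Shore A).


log10(E) = 0.0235*S - 0.6403  =>  S = (log10(E) + 0.6403) / 0.0235
log10(3.48) = 0.541579
S = (0.541579 + 0.6403) / 0.0235 = 1.181879 / 0.0235
S = 50.3

Shore A = 50.3


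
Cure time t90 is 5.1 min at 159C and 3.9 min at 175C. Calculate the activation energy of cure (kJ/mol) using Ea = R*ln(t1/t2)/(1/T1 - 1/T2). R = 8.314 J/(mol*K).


T1 = 432.15 K, T2 = 448.15 K
1/T1 - 1/T2 = 8.2616e-05
ln(t1/t2) = ln(5.1/3.9) = 0.2683
Ea = 8.314 * 0.2683 / 8.2616e-05 = 26996.6782 J/mol
Ea = 27.0 kJ/mol

27.0 kJ/mol


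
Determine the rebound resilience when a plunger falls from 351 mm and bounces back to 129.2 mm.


Resilience = h_rebound / h_drop * 100
= 129.2 / 351 * 100
= 36.8%

36.8%


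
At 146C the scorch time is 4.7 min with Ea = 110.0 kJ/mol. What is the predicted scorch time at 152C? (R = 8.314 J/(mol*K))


Convert temperatures: T1 = 146 + 273.15 = 419.15 K, T2 = 152 + 273.15 = 425.15 K
ts2_new = 4.7 * exp(110000 / 8.314 * (1/425.15 - 1/419.15))
1/T2 - 1/T1 = -3.3670e-05
ts2_new = 3.01 min

3.01 min


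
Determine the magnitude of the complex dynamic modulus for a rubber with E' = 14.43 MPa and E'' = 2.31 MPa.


|E*| = sqrt(E'^2 + E''^2)
= sqrt(14.43^2 + 2.31^2)
= sqrt(208.2249 + 5.3361)
= 14.614 MPa

14.614 MPa


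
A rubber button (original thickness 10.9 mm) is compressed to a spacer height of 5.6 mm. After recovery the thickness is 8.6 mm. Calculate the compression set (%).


CS = (t0 - recovered) / (t0 - ts) * 100
= (10.9 - 8.6) / (10.9 - 5.6) * 100
= 2.3 / 5.3 * 100
= 43.4%

43.4%


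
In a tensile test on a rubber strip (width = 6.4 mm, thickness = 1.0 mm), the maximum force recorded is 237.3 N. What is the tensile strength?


Area = width * thickness = 6.4 * 1.0 = 6.4 mm^2
TS = force / area = 237.3 / 6.4 = 37.08 MPa

37.08 MPa


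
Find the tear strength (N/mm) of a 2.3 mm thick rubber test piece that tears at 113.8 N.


Tear strength = force / thickness
= 113.8 / 2.3
= 49.48 N/mm

49.48 N/mm


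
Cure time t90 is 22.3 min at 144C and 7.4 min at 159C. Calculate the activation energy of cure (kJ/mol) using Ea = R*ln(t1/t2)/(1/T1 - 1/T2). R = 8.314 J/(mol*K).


T1 = 417.15 K, T2 = 432.15 K
1/T1 - 1/T2 = 8.3208e-05
ln(t1/t2) = ln(22.3/7.4) = 1.1031
Ea = 8.314 * 1.1031 / 8.3208e-05 = 110220.6684 J/mol
Ea = 110.22 kJ/mol

110.22 kJ/mol


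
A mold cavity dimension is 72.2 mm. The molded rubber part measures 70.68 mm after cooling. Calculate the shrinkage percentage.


Shrinkage = (mold - part) / mold * 100
= (72.2 - 70.68) / 72.2 * 100
= 1.52 / 72.2 * 100
= 2.11%

2.11%


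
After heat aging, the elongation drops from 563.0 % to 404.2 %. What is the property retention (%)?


Retention = aged / original * 100
= 404.2 / 563.0 * 100
= 71.8%

71.8%


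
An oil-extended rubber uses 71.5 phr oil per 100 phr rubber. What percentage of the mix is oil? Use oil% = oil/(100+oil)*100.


Oil % = oil / (100 + oil) * 100
= 71.5 / (100 + 71.5) * 100
= 71.5 / 171.5 * 100
= 41.69%

41.69%


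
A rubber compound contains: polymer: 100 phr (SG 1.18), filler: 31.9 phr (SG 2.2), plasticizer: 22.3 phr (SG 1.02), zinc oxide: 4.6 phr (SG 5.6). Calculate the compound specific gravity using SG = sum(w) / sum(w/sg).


Sum of weights = 158.8
Volume contributions:
  polymer: 100/1.18 = 84.7458
  filler: 31.9/2.2 = 14.5000
  plasticizer: 22.3/1.02 = 21.8627
  zinc oxide: 4.6/5.6 = 0.8214
Sum of volumes = 121.9299
SG = 158.8 / 121.9299 = 1.302

SG = 1.302


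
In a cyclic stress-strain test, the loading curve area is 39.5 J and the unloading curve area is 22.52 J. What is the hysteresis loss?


Hysteresis loss = loading - unloading
= 39.5 - 22.52
= 16.98 J

16.98 J


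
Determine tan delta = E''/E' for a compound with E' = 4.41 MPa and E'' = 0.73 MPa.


tan delta = E'' / E'
= 0.73 / 4.41
= 0.1655

tan delta = 0.1655


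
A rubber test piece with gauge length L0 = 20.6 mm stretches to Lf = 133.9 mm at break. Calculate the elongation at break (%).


Elongation = (Lf - L0) / L0 * 100
= (133.9 - 20.6) / 20.6 * 100
= 113.3 / 20.6 * 100
= 550.0%

550.0%


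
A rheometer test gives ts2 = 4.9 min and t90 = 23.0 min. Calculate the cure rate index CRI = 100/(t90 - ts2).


CRI = 100 / (t90 - ts2)
= 100 / (23.0 - 4.9)
= 100 / 18.1
= 5.52 min^-1

5.52 min^-1


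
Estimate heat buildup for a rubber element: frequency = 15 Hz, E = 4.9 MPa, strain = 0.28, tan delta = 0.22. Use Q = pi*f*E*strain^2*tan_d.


Q = pi * f * E * strain^2 * tan_d
= pi * 15 * 4.9 * 0.28^2 * 0.22
= pi * 15 * 4.9 * 0.0784 * 0.22
= 3.9827

Q = 3.9827


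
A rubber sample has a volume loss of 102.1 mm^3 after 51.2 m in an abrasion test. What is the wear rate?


Rate = volume_loss / distance
= 102.1 / 51.2
= 1.994 mm^3/m

1.994 mm^3/m


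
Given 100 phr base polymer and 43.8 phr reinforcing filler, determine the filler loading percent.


Filler % = filler / (rubber + filler) * 100
= 43.8 / (100 + 43.8) * 100
= 43.8 / 143.8 * 100
= 30.46%

30.46%


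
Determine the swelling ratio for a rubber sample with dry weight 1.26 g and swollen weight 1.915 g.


Q = W_swollen / W_dry
Q = 1.915 / 1.26
Q = 1.52

Q = 1.52


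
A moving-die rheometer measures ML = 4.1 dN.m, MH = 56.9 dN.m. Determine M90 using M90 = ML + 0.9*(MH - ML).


M90 = ML + 0.9 * (MH - ML)
M90 = 4.1 + 0.9 * (56.9 - 4.1)
M90 = 4.1 + 0.9 * 52.8
M90 = 51.62 dN.m

51.62 dN.m


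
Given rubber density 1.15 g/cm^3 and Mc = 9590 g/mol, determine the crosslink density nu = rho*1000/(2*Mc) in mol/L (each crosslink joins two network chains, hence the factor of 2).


nu = rho * 1000 / (2 * Mc)
nu = 1.15 * 1000 / (2 * 9590)
nu = 1150.0 / 19180
nu = 0.0600 mol/L

0.0600 mol/L


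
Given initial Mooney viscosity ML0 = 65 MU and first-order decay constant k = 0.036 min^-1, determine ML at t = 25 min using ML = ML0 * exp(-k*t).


ML = ML0 * exp(-k * t)
ML = 65 * exp(-0.036 * 25)
ML = 65 * 0.4066
ML = 26.43 MU

26.43 MU


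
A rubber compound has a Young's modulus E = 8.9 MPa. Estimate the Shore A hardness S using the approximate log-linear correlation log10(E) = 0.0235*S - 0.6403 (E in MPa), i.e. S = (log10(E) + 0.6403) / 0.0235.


log10(E) = 0.0235*S - 0.6403  =>  S = (log10(E) + 0.6403) / 0.0235
log10(8.9) = 0.949390
S = (0.949390 + 0.6403) / 0.0235 = 1.589690 / 0.0235
S = 67.6

Shore A = 67.6


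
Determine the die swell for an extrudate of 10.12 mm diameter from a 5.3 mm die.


Die swell ratio = D_extrudate / D_die
= 10.12 / 5.3
= 1.909

Die swell = 1.909


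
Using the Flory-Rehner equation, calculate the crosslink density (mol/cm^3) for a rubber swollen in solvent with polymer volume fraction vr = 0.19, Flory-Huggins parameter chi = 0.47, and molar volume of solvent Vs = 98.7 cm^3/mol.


ln(1 - vr) = ln(1 - 0.19) = -0.2107
Numerator = -((-0.2107) + 0.19 + 0.47 * 0.19^2) = 0.0038
Denominator = 98.7 * (0.19^(1/3) - 0.19/2) = 47.3651
nu = 0.0038 / 47.3651 = 7.9257e-05 mol/cm^3

7.9257e-05 mol/cm^3


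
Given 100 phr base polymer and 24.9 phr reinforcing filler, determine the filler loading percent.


Filler % = filler / (rubber + filler) * 100
= 24.9 / (100 + 24.9) * 100
= 24.9 / 124.9 * 100
= 19.94%

19.94%


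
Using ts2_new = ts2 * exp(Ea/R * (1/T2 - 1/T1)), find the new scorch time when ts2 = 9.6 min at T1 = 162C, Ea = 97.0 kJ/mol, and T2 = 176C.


Convert temperatures: T1 = 162 + 273.15 = 435.15 K, T2 = 176 + 273.15 = 449.15 K
ts2_new = 9.6 * exp(97000 / 8.314 * (1/449.15 - 1/435.15))
1/T2 - 1/T1 = -7.1630e-05
ts2_new = 4.16 min

4.16 min


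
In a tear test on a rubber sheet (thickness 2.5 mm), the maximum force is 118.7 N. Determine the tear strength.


Tear strength = force / thickness
= 118.7 / 2.5
= 47.48 N/mm

47.48 N/mm


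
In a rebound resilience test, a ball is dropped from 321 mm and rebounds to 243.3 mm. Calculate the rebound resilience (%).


Resilience = h_rebound / h_drop * 100
= 243.3 / 321 * 100
= 75.8%

75.8%


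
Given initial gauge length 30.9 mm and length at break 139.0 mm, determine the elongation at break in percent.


Elongation = (Lf - L0) / L0 * 100
= (139.0 - 30.9) / 30.9 * 100
= 108.1 / 30.9 * 100
= 349.8%

349.8%


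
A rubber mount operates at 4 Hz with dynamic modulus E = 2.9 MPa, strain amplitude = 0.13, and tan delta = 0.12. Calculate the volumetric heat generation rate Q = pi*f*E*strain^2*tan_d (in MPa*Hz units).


Q = pi * f * E * strain^2 * tan_d
= pi * 4 * 2.9 * 0.13^2 * 0.12
= pi * 4 * 2.9 * 0.0169 * 0.12
= 0.0739

Q = 0.0739


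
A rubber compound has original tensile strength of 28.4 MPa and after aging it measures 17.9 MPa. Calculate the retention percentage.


Retention = aged / original * 100
= 17.9 / 28.4 * 100
= 63.0%

63.0%


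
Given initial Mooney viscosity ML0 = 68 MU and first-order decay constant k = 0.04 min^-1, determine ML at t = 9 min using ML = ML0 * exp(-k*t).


ML = ML0 * exp(-k * t)
ML = 68 * exp(-0.04 * 9)
ML = 68 * 0.6977
ML = 47.44 MU

47.44 MU


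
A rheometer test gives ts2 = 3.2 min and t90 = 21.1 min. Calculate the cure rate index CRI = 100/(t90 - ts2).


CRI = 100 / (t90 - ts2)
= 100 / (21.1 - 3.2)
= 100 / 17.9
= 5.59 min^-1

5.59 min^-1


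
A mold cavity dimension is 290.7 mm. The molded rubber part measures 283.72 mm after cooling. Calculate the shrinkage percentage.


Shrinkage = (mold - part) / mold * 100
= (290.7 - 283.72) / 290.7 * 100
= 6.98 / 290.7 * 100
= 2.4%

2.4%


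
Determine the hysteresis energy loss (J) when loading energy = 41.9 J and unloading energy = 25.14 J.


Hysteresis loss = loading - unloading
= 41.9 - 25.14
= 16.76 J

16.76 J


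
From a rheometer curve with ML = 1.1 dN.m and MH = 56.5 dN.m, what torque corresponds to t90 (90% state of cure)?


M90 = ML + 0.9 * (MH - ML)
M90 = 1.1 + 0.9 * (56.5 - 1.1)
M90 = 1.1 + 0.9 * 55.4
M90 = 50.96 dN.m

50.96 dN.m


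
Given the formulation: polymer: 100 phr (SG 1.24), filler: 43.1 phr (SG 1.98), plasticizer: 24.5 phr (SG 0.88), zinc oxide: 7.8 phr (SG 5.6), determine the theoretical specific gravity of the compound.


Sum of weights = 175.4
Volume contributions:
  polymer: 100/1.24 = 80.6452
  filler: 43.1/1.98 = 21.7677
  plasticizer: 24.5/0.88 = 27.8409
  zinc oxide: 7.8/5.6 = 1.3929
Sum of volumes = 131.6466
SG = 175.4 / 131.6466 = 1.332

SG = 1.332
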